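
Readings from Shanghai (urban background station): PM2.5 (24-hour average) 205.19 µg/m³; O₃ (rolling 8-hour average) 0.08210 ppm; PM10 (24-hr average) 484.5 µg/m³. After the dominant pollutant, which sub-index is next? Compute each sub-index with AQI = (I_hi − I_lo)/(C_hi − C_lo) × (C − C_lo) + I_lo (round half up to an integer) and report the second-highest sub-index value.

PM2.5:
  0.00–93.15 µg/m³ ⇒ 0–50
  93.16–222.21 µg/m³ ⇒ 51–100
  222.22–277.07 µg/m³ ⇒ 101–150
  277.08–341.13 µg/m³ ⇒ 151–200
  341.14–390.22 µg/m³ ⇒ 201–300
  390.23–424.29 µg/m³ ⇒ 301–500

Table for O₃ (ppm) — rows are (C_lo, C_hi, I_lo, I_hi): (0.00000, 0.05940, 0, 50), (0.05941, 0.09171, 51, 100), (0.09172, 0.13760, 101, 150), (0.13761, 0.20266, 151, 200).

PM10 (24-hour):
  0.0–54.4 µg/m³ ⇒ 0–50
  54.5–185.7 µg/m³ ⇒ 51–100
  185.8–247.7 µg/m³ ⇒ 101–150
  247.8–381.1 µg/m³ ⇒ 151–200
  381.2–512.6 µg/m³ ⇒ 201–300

PM2.5 205.19: bracket 93.16–222.21 → index 51–100; slope 49/129.05, offset 112.03.
AQI = 51 + 49/129.05·112.03 ≈ 93.54 ⇒ 94.
O₃: 0.08210 ∈ [0.05941, 0.09171] ↔ index [51, 100].
51 + (0.08210−0.05941)·(100−51)/(0.09171−0.05941) = 51 + 0.02269·49/0.03230 ≈ 85.42, so AQI = 85.
PM10: 484.5 ∈ [381.2, 512.6] ↔ index [201, 300].
201 + (484.5−381.2)·(300−201)/(512.6−381.2) = 201 + 103.3·99/131.4 ≈ 278.83, so AQI = 279.
Sub-indices: PM2.5→94, O₃→85, PM10→279. Ranked high→low: 279, 94, 85. Second-highest sub-index = 94.

94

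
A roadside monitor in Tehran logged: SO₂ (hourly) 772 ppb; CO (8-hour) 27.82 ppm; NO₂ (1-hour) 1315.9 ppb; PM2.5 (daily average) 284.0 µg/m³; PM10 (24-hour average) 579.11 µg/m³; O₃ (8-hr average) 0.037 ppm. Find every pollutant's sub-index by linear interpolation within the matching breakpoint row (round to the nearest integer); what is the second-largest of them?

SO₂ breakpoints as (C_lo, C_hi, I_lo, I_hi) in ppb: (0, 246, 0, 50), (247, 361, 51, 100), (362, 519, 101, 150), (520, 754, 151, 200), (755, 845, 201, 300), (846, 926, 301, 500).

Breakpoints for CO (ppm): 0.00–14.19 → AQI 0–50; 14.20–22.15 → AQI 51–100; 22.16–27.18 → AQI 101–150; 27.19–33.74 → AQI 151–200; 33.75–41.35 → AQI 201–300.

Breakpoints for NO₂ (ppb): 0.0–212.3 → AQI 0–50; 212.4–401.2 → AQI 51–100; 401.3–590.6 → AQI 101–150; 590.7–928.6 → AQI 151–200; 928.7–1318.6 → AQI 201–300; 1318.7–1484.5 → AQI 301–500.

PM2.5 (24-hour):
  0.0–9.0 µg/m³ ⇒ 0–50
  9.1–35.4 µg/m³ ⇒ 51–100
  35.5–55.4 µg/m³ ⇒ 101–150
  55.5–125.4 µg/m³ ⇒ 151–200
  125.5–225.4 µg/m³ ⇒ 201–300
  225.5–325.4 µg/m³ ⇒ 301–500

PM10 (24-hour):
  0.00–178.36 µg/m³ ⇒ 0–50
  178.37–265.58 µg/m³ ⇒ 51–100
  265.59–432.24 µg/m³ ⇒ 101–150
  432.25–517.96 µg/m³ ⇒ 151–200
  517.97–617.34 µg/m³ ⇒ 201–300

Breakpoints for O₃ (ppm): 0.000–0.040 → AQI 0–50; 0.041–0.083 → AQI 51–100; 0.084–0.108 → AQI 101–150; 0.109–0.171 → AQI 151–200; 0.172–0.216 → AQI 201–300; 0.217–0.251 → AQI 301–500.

299

SO₂ 772: bracket 755–845 → index 201–300; slope 99/90, offset 17.
AQI = 201 + 99/90·17 ≈ 219.70 ⇒ 220.
CO 27.82: bracket 27.19–33.74 → index 151–200; slope 49/6.55, offset 0.63.
AQI = 151 + 49/6.55·0.63 ≈ 155.71 ⇒ 156.
NO₂: 1315.9 lies in 928.7–1318.6, so I_lo=201, I_hi=300, C_lo=928.7, C_hi=1318.6.
(300−201)/(1318.6−928.7) × (1315.9−928.7) + 201 = 99/389.9 × 387.2 + 201 ≈ 299.31 → 299.
PM2.5 284.0: bracket 225.5–325.4 → index 301–500; slope 199/99.9, offset 58.5.
AQI = 301 + 199/99.9·58.5 ≈ 417.53 ⇒ 418.
PM10: 579.11 lies in 517.97–617.34, so I_lo=201, I_hi=300, C_lo=517.97, C_hi=617.34.
(300−201)/(617.34−517.97) × (579.11−517.97) + 201 = 99/99.37 × 61.14 + 201 ≈ 261.91 → 262.
O₃: 0.037 lies in 0.000–0.040, so I_lo=0, I_hi=50, C_lo=0.000, C_hi=0.040.
(50−0)/(0.040−0.000) × (0.037−0.000) + 0 = 50/0.040 × 0.037 + 0 ≈ 46.25 → 46.
Sub-indices: SO₂→220, CO→156, NO₂→299, PM2.5→418, PM10→262, O₃→46. Ranked high→low: 418, 299, 262, 220, 156, 46. Second-highest sub-index = 299.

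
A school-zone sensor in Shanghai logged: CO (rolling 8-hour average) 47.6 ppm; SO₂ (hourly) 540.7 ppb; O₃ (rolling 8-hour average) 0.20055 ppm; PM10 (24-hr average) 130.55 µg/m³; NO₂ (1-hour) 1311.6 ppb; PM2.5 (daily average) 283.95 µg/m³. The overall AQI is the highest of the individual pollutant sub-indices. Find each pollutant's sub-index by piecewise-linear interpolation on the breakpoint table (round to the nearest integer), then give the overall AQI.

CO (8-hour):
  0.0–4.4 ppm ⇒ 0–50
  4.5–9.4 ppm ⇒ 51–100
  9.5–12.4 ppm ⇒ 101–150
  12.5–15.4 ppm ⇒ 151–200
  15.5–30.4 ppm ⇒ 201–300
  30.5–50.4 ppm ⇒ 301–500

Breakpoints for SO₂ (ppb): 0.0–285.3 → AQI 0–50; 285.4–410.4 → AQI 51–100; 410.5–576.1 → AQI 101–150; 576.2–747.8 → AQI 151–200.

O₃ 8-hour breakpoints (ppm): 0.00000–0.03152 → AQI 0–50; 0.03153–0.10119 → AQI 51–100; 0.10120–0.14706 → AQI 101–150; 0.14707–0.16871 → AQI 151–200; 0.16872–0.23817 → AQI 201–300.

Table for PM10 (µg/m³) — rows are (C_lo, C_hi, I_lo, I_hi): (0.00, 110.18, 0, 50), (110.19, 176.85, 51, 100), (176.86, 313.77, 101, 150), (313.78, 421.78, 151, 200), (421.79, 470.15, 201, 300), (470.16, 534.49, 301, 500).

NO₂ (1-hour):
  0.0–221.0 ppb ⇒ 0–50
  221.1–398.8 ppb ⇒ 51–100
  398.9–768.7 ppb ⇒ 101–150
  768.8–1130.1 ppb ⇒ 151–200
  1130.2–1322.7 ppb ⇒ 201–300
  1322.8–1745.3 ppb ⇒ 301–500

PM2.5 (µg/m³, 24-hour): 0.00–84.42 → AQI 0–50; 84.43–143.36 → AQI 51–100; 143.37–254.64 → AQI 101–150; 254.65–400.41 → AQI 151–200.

472

CO: row 30.5–50.4 (AQI 301–500). (500−301)·(47.6−30.5)/(50.4−30.5) + 301 = 199·17.1/19.9 + 301 ≈ 472.00 → 472.
SO₂: 540.7 ∈ [410.5, 576.1] ↔ index [101, 150].
101 + (540.7−410.5)·(150−101)/(576.1−410.5) = 101 + 130.2·49/165.6 ≈ 139.53, so AQI = 140.
O₃: 0.20055 lies in 0.16872–0.23817, so I_lo=201, I_hi=300, C_lo=0.16872, C_hi=0.23817.
(300−201)/(0.23817−0.16872) × (0.20055−0.16872) + 201 = 99/0.06945 × 0.03183 + 201 ≈ 246.37 → 246.
PM10: 130.55 lies in 110.19–176.85, so I_lo=51, I_hi=100, C_lo=110.19, C_hi=176.85.
(100−51)/(176.85−110.19) × (130.55−110.19) + 51 = 49/66.66 × 20.36 + 51 ≈ 65.97 → 66.
NO₂: 1311.6 ∈ [1130.2, 1322.7] ↔ index [201, 300].
201 + (1311.6−1130.2)·(300−201)/(1322.7−1130.2) = 201 + 181.4·99/192.5 ≈ 294.29, so AQI = 294.
PM2.5 283.95: bracket 254.65–400.41 → index 151–200; slope 49/145.76, offset 29.30.
AQI = 151 + 49/145.76·29.30 ≈ 160.85 ⇒ 161.
Sub-indices: CO→472, SO₂→140, O₃→246, PM10→66, NO₂→294, PM2.5→161. Overall AQI = max = 472; dominant pollutant is CO.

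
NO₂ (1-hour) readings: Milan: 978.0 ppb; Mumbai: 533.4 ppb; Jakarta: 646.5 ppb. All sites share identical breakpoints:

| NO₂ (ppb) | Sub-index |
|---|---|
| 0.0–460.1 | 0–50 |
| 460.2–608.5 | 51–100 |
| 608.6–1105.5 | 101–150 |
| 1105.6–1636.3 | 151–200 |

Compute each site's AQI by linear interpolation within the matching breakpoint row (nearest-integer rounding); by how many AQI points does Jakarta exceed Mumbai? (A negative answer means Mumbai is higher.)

30

Milan: 978.0 lies in 608.6–1105.5, so I_lo=101, I_hi=150, C_lo=608.6, C_hi=1105.5.
(150−101)/(1105.5−608.6) × (978.0−608.6) + 101 = 49/496.9 × 369.4 + 101 ≈ 137.43 → 137.
Mumbai: row 460.2–608.5 (AQI 51–100). (100−51)·(533.4−460.2)/(608.5−460.2) + 51 = 49·73.2/148.3 + 51 ≈ 75.19 → 75.
Jakarta: 646.5 lies in 608.6–1105.5, so I_lo=101, I_hi=150, C_lo=608.6, C_hi=1105.5.
(150−101)/(1105.5−608.6) × (646.5−608.6) + 101 = 49/496.9 × 37.9 + 101 ≈ 104.74 → 105.
AQIs: Milan=137, Mumbai=75, Jakarta=105. Jakarta (105) − Mumbai (75) = 30.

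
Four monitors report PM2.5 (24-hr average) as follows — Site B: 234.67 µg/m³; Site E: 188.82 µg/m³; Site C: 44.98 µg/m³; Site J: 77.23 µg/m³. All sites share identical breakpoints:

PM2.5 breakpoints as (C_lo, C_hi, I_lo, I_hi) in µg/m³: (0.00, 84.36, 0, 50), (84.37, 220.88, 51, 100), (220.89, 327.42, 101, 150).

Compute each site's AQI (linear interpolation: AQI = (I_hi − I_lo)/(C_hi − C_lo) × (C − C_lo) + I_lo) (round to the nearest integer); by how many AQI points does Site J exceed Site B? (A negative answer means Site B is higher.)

-61

Site B: row 220.89–327.42 (AQI 101–150). (150−101)·(234.67−220.89)/(327.42−220.89) + 101 = 49·13.78/106.53 + 101 ≈ 107.34 → 107.
Site E: 188.82 lies in 84.37–220.88, so I_lo=51, I_hi=100, C_lo=84.37, C_hi=220.88.
(100−51)/(220.88−84.37) × (188.82−84.37) + 51 = 49/136.51 × 104.45 + 51 ≈ 88.49 → 88.
Site C: 44.98 ∈ [0.00, 84.36] ↔ index [0, 50].
0 + (44.98−0.00)·(50−0)/(84.36−0.00) = 0 + 44.98·50/84.36 ≈ 26.66, so AQI = 27.
Site J: 77.23 lies in 0.00–84.36, so I_lo=0, I_hi=50, C_lo=0.00, C_hi=84.36.
(50−0)/(84.36−0.00) × (77.23−0.00) + 0 = 50/84.36 × 77.23 + 0 ≈ 45.77 → 46.
AQIs: Site B=107, Site E=88, Site C=27, Site J=46. Site J (46) − Site B (107) = -61.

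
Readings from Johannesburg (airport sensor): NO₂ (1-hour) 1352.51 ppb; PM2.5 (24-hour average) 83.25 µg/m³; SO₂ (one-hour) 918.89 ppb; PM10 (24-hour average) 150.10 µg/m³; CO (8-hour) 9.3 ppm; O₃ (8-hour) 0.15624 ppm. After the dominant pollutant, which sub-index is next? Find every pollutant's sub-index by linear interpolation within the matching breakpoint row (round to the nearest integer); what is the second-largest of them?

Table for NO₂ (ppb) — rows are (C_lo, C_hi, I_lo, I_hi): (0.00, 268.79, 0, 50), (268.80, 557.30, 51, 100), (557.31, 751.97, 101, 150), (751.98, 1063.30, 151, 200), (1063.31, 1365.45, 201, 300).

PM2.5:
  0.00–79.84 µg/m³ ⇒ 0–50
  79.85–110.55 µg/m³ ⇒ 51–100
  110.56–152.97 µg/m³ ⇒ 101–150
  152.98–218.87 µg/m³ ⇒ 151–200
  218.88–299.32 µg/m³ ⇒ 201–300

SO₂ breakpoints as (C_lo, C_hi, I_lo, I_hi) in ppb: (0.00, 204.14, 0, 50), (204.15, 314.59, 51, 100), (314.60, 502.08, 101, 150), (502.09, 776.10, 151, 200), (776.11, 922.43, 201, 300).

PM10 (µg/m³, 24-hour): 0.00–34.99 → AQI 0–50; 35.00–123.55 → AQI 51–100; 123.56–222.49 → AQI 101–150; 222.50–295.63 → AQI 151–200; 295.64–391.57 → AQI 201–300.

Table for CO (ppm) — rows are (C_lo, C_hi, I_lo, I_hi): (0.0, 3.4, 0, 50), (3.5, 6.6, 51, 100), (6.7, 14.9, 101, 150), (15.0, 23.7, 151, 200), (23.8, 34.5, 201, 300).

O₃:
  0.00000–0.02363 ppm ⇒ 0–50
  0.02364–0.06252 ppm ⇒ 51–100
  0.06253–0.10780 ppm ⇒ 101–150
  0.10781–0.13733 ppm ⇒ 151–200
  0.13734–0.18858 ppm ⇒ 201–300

NO₂: 1352.51 ∈ [1063.31, 1365.45] ↔ index [201, 300].
201 + (1352.51−1063.31)·(300−201)/(1365.45−1063.31) = 201 + 289.20·99/302.14 ≈ 295.76, so AQI = 296.
PM2.5: 83.25 ∈ [79.85, 110.55] ↔ index [51, 100].
51 + (83.25−79.85)·(100−51)/(110.55−79.85) = 51 + 3.40·49/30.70 ≈ 56.43, so AQI = 56.
SO₂: 918.89 lies in 776.11–922.43, so I_lo=201, I_hi=300, C_lo=776.11, C_hi=922.43.
(300−201)/(922.43−776.11) × (918.89−776.11) + 201 = 99/146.32 × 142.78 + 201 ≈ 297.60 → 298.
PM10: row 123.56–222.49 (AQI 101–150). (150−101)·(150.10−123.56)/(222.49−123.56) + 101 = 49·26.54/98.93 + 101 ≈ 114.15 → 114.
CO: 9.3 ∈ [6.7, 14.9] ↔ index [101, 150].
101 + (9.3−6.7)·(150−101)/(14.9−6.7) = 101 + 2.6·49/8.2 ≈ 116.54, so AQI = 117.
O₃ 0.15624: bracket 0.13734–0.18858 → index 201–300; slope 99/0.05124, offset 0.01890.
AQI = 201 + 99/0.05124·0.01890 ≈ 237.52 ⇒ 238.
Sub-indices: NO₂→296, PM2.5→56, SO₂→298, PM10→114, CO→117, O₃→238. Ranked high→low: 298, 296, 238, 117, 114, 56. Second-highest sub-index = 296.

296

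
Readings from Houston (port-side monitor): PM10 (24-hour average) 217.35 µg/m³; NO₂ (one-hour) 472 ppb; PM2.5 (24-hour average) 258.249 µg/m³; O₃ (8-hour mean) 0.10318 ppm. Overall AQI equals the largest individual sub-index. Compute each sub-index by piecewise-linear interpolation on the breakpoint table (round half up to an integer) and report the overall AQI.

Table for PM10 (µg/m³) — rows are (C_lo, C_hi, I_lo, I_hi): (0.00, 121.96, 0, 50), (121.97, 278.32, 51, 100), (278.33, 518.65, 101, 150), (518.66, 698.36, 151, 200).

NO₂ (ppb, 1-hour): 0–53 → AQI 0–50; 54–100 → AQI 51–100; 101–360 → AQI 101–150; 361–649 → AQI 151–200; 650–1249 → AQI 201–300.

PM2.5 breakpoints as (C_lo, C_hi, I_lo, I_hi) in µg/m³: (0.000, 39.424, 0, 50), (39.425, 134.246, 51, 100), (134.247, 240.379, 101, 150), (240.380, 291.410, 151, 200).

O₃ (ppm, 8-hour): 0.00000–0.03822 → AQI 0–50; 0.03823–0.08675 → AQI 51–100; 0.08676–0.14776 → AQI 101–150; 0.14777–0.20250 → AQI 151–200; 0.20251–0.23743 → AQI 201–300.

PM10 217.35: bracket 121.97–278.32 → index 51–100; slope 49/156.35, offset 95.38.
AQI = 51 + 49/156.35·95.38 ≈ 80.89 ⇒ 81.
NO₂ 472: bracket 361–649 → index 151–200; slope 49/288, offset 111.
AQI = 151 + 49/288·111 ≈ 169.89 ⇒ 170.
PM2.5: 258.249 lies in 240.380–291.410, so I_lo=151, I_hi=200, C_lo=240.380, C_hi=291.410.
(200−151)/(291.410−240.380) × (258.249−240.380) + 151 = 49/51.030 × 17.869 + 151 ≈ 168.16 → 168.
O₃: row 0.08676–0.14776 (AQI 101–150). (150−101)·(0.10318−0.08676)/(0.14776−0.08676) + 101 = 49·0.01642/0.06100 + 101 ≈ 114.19 → 114.
Sub-indices: PM10→81, NO₂→170, PM2.5→168, O₃→114. Overall AQI = max = 170; dominant pollutant is NO₂.
AQI 170: Unhealthy.

170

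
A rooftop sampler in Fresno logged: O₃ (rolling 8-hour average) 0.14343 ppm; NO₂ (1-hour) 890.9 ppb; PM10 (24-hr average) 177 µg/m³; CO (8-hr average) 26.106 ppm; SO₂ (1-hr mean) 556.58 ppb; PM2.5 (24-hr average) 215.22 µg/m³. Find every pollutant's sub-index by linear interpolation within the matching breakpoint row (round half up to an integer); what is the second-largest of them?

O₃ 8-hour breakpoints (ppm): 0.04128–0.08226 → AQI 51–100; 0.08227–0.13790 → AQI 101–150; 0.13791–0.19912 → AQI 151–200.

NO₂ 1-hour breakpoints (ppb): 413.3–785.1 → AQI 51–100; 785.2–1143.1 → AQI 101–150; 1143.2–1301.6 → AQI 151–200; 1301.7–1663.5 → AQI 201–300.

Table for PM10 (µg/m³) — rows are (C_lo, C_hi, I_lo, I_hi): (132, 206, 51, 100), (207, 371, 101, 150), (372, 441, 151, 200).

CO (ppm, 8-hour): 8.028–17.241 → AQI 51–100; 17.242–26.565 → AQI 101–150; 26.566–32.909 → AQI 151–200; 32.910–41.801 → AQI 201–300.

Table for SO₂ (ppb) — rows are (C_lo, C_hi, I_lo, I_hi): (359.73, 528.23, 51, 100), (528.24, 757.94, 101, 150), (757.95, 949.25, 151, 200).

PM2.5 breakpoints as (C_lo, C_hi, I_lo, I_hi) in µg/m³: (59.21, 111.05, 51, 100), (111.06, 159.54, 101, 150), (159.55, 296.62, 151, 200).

155

O₃: 0.14343 ∈ [0.13791, 0.19912] ↔ index [151, 200].
151 + (0.14343−0.13791)·(200−151)/(0.19912−0.13791) = 151 + 0.00552·49/0.06121 ≈ 155.42, so AQI = 155.
NO₂ 890.9: bracket 785.2–1143.1 → index 101–150; slope 49/357.9, offset 105.7.
AQI = 101 + 49/357.9·105.7 ≈ 115.47 ⇒ 115.
PM10: 177 lies in 132–206, so I_lo=51, I_hi=100, C_lo=132, C_hi=206.
(100−51)/(206−132) × (177−132) + 51 = 49/74 × 45 + 51 ≈ 80.80 → 81.
CO: row 17.242–26.565 (AQI 101–150). (150−101)·(26.106−17.242)/(26.565−17.242) + 101 = 49·8.864/9.323 + 101 ≈ 147.59 → 148.
SO₂: 556.58 lies in 528.24–757.94, so I_lo=101, I_hi=150, C_lo=528.24, C_hi=757.94.
(150−101)/(757.94−528.24) × (556.58−528.24) + 101 = 49/229.70 × 28.34 + 101 ≈ 107.05 → 107.
PM2.5: 215.22 ∈ [159.55, 296.62] ↔ index [151, 200].
151 + (215.22−159.55)·(200−151)/(296.62−159.55) = 151 + 55.67·49/137.07 ≈ 170.90, so AQI = 171.
Sub-indices: O₃→155, NO₂→115, PM10→81, CO→148, SO₂→107, PM2.5→171. Ranked high→low: 171, 155, 148, 115, 107, 81. Second-highest sub-index = 155.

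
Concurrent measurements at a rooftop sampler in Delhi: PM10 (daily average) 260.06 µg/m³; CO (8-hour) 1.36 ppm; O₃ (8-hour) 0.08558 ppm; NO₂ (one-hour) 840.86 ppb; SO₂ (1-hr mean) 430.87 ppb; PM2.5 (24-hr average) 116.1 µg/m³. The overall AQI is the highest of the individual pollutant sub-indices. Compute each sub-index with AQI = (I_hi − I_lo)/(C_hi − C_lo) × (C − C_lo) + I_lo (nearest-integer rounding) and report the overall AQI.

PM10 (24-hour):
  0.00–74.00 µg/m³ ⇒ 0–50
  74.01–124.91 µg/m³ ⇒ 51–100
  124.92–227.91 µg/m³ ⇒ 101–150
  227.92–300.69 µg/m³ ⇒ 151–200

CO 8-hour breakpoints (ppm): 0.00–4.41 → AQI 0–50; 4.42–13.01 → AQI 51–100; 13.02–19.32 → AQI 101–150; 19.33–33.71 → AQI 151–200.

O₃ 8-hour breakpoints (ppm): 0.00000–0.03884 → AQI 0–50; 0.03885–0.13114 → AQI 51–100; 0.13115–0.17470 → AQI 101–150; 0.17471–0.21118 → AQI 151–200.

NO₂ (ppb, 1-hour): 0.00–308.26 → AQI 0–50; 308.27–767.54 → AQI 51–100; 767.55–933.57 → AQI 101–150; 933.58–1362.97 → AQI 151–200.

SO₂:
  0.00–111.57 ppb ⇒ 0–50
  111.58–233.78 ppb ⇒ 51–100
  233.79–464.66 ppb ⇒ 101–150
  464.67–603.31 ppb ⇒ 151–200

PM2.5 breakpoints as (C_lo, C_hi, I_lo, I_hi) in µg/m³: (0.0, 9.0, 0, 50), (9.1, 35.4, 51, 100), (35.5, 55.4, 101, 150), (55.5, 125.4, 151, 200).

PM10: 260.06 lies in 227.92–300.69, so I_lo=151, I_hi=200, C_lo=227.92, C_hi=300.69.
(200−151)/(300.69−227.92) × (260.06−227.92) + 151 = 49/72.77 × 32.14 + 151 ≈ 172.64 → 173.
CO: row 0.00–4.41 (AQI 0–50). (50−0)·(1.36−0.00)/(4.41−0.00) + 0 = 50·1.36/4.41 + 0 ≈ 15.42 → 15.
O₃ 0.08558: bracket 0.03885–0.13114 → index 51–100; slope 49/0.09229, offset 0.04673.
AQI = 51 + 49/0.09229·0.04673 ≈ 75.81 ⇒ 76.
NO₂: row 767.55–933.57 (AQI 101–150). (150−101)·(840.86−767.55)/(933.57−767.55) + 101 = 49·73.31/166.02 + 101 ≈ 122.64 → 123.
SO₂: row 233.79–464.66 (AQI 101–150). (150−101)·(430.87−233.79)/(464.66−233.79) + 101 = 49·197.08/230.87 + 101 ≈ 142.83 → 143.
PM2.5 116.1: bracket 55.5–125.4 → index 151–200; slope 49/69.9, offset 60.6.
AQI = 151 + 49/69.9·60.6 ≈ 193.48 ⇒ 193.
Sub-indices: PM10→173, CO→15, O₃→76, NO₂→123, SO₂→143, PM2.5→193. Overall AQI = max = 193; dominant pollutant is PM2.5.

193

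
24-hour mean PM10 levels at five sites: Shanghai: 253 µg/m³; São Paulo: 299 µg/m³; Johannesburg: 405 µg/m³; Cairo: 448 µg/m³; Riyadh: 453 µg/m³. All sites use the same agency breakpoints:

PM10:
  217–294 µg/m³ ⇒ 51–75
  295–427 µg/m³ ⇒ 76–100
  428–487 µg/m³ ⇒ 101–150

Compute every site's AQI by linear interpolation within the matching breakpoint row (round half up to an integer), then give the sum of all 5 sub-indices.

475

Shanghai: 253 lies in 217–294, so I_lo=51, I_hi=75, C_lo=217, C_hi=294.
(75−51)/(294−217) × (253−217) + 51 = 24/77 × 36 + 51 ≈ 62.22 → 62.
São Paulo: 299 ∈ [295, 427] ↔ index [76, 100].
76 + (299−295)·(100−76)/(427−295) = 76 + 4·24/132 ≈ 76.73, so AQI = 77.
Johannesburg: 405 ∈ [295, 427] ↔ index [76, 100].
76 + (405−295)·(100−76)/(427−295) = 76 + 110·24/132 ≈ 96.00, so AQI = 96.
Cairo: 448 ∈ [428, 487] ↔ index [101, 150].
101 + (448−428)·(150−101)/(487−428) = 101 + 20·49/59 ≈ 117.61, so AQI = 118.
Riyadh: 453 ∈ [428, 487] ↔ index [101, 150].
101 + (453−428)·(150−101)/(487−428) = 101 + 25·49/59 ≈ 121.76, so AQI = 122.
AQIs: Shanghai=62, São Paulo=77, Johannesburg=96, Cairo=118, Riyadh=122. Sum = 62 + 77 + 96 + 118 + 122 = 475.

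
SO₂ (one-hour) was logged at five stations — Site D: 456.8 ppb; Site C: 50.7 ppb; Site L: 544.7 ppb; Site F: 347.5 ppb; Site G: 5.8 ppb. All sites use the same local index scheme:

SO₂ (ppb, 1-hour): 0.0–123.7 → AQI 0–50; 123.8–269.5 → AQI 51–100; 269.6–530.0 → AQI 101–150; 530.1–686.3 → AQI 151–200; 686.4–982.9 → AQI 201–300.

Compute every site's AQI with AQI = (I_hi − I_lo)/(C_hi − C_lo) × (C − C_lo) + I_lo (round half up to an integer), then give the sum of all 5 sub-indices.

Site D: 456.8 ∈ [269.6, 530.0] ↔ index [101, 150].
101 + (456.8−269.6)·(150−101)/(530.0−269.6) = 101 + 187.2·49/260.4 ≈ 136.23, so AQI = 136.
Site C 50.7: bracket 0.0–123.7 → index 0–50; slope 50/123.7, offset 50.7.
AQI = 0 + 50/123.7·50.7 ≈ 20.49 ⇒ 20.
Site L: 544.7 ∈ [530.1, 686.3] ↔ index [151, 200].
151 + (544.7−530.1)·(200−151)/(686.3−530.1) = 151 + 14.6·49/156.2 ≈ 155.58, so AQI = 156.
Site F: 347.5 lies in 269.6–530.0, so I_lo=101, I_hi=150, C_lo=269.6, C_hi=530.0.
(150−101)/(530.0−269.6) × (347.5−269.6) + 101 = 49/260.4 × 77.9 + 101 ≈ 115.66 → 116.
Site G: 5.8 ∈ [0.0, 123.7] ↔ index [0, 50].
0 + (5.8−0.0)·(50−0)/(123.7−0.0) = 0 + 5.8·50/123.7 ≈ 2.34, so AQI = 2.
AQIs: Site D=136, Site C=20, Site L=156, Site F=116, Site G=2. Sum = 136 + 20 + 156 + 116 + 2 = 430.

430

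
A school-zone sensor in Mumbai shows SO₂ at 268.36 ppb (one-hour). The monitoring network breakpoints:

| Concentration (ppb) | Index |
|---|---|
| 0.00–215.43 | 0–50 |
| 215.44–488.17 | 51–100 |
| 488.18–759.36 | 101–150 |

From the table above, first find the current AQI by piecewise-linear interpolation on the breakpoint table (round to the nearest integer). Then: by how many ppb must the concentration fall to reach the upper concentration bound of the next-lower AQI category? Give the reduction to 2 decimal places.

52.93

SO₂: 268.36 ∈ [215.44, 488.17] ↔ index [51, 100].
51 + (268.36−215.44)·(100−51)/(488.17−215.44) = 51 + 52.92·49/272.73 ≈ 60.51, so AQI = 61.
Current AQI 61 is in the Moderate range (51–100). The next-lower category tops out at AQI 50, whose upper concentration bound is 215.43 ppb.
Reduction needed = 268.36 − 215.43 = 52.93 ppb.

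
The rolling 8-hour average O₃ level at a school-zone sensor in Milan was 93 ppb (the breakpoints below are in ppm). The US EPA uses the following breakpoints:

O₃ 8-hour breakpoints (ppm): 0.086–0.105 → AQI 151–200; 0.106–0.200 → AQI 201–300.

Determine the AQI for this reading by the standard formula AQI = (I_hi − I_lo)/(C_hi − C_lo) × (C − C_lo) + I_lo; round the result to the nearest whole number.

Convert: 93 ppb = 0.093 ppm.
O₃ 0.093: bracket 0.086–0.105 → index 151–200; slope 49/0.019, offset 0.007.
AQI = 151 + 49/0.019·0.007 ≈ 169.05 ⇒ 169.

169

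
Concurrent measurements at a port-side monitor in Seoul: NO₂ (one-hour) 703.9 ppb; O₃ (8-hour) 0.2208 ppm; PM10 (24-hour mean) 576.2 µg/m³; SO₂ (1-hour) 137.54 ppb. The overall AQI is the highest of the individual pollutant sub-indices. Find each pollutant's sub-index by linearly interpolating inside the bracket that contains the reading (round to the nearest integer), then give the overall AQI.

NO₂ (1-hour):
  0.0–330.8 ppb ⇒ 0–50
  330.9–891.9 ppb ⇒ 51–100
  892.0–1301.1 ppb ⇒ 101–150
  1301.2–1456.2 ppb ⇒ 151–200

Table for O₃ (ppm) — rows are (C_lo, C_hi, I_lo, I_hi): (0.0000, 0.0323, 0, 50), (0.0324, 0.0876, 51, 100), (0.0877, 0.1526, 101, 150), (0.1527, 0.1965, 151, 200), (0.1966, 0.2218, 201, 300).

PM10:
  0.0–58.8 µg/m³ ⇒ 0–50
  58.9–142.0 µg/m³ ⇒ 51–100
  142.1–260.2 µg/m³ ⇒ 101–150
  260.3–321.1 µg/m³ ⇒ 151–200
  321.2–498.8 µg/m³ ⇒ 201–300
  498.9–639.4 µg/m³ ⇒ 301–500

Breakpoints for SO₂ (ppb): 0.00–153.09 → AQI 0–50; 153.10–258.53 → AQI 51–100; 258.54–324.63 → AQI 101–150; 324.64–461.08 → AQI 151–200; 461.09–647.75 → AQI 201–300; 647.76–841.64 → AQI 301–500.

410

NO₂: row 330.9–891.9 (AQI 51–100). (100−51)·(703.9−330.9)/(891.9−330.9) + 51 = 49·373.0/561.0 + 51 ≈ 83.58 → 84.
O₃: 0.2208 lies in 0.1966–0.2218, so I_lo=201, I_hi=300, C_lo=0.1966, C_hi=0.2218.
(300−201)/(0.2218−0.1966) × (0.2208−0.1966) + 201 = 99/0.0252 × 0.0242 + 201 ≈ 296.07 → 296.
PM10: row 498.9–639.4 (AQI 301–500). (500−301)·(576.2−498.9)/(639.4−498.9) + 301 = 199·77.3/140.5 + 301 ≈ 410.49 → 410.
SO₂ 137.54: bracket 0.00–153.09 → index 0–50; slope 50/153.09, offset 137.54.
AQI = 0 + 50/153.09·137.54 ≈ 44.92 ⇒ 45.
Sub-indices: NO₂→84, O₃→296, PM10→410, SO₂→45. Overall AQI = max = 410; dominant pollutant is PM10.
AQI 410: Hazardous.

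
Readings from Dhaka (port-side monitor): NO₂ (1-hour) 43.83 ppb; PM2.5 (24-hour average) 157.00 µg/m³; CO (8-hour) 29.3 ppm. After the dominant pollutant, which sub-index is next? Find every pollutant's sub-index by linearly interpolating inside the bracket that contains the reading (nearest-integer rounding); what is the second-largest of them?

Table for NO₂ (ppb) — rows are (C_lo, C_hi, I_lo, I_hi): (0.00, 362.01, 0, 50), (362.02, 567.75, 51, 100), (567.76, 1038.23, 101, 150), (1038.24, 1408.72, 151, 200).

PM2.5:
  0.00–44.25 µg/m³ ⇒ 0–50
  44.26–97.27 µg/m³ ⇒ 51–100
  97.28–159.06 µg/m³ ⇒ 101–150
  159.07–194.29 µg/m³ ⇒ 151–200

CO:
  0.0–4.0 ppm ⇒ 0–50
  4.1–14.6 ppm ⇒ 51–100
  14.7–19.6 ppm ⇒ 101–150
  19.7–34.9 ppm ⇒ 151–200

NO₂: row 0.00–362.01 (AQI 0–50). (50−0)·(43.83−0.00)/(362.01−0.00) + 0 = 50·43.83/362.01 + 0 ≈ 6.05 → 6.
PM2.5: 157.00 ∈ [97.28, 159.06] ↔ index [101, 150].
101 + (157.00−97.28)·(150−101)/(159.06−97.28) = 101 + 59.72·49/61.78 ≈ 148.37, so AQI = 148.
CO 29.3: bracket 19.7–34.9 → index 151–200; slope 49/15.2, offset 9.6.
AQI = 151 + 49/15.2·9.6 ≈ 181.95 ⇒ 182.
Sub-indices: NO₂→6, PM2.5→148, CO→182. Ranked high→low: 182, 148, 6. Second-highest sub-index = 148.

148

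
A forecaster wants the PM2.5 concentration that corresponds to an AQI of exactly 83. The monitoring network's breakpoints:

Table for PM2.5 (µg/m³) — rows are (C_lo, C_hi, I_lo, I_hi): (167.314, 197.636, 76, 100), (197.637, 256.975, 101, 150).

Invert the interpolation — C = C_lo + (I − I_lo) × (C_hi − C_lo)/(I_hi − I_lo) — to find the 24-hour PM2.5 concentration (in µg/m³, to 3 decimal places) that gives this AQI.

AQI 83 lies in the 76–100 band, which corresponds to 167.314–197.636 µg/m³.
C = 167.314 + (83−76)×(197.636−167.314)/(100−76) = 167.314 + 7×30.322/24 ≈ 176.15792 µg/m³ → 176.158 µg/m³ to 3 dp.

176.158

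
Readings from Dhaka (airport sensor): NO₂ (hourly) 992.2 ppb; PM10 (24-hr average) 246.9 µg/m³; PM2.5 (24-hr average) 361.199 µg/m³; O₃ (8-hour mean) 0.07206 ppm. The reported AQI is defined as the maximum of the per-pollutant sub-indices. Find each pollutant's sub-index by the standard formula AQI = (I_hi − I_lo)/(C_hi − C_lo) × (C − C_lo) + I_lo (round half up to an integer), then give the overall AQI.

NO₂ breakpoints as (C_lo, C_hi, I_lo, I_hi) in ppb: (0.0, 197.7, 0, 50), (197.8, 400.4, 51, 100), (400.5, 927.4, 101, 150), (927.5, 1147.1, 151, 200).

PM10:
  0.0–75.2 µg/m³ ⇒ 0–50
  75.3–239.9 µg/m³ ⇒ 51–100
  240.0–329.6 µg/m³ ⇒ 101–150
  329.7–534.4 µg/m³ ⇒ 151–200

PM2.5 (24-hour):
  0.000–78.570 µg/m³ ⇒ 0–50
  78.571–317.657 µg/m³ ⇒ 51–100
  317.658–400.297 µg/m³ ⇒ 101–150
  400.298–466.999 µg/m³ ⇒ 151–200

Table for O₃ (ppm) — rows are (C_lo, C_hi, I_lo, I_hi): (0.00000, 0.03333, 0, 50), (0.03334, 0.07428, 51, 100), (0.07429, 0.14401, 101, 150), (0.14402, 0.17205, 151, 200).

NO₂ 992.2: bracket 927.5–1147.1 → index 151–200; slope 49/219.6, offset 64.7.
AQI = 151 + 49/219.6·64.7 ≈ 165.44 ⇒ 165.
PM10: 246.9 ∈ [240.0, 329.6] ↔ index [101, 150].
101 + (246.9−240.0)·(150−101)/(329.6−240.0) = 101 + 6.9·49/89.6 ≈ 104.77, so AQI = 105.
PM2.5: row 317.658–400.297 (AQI 101–150). (150−101)·(361.199−317.658)/(400.297−317.658) + 101 = 49·43.541/82.639 + 101 ≈ 126.82 → 127.
O₃: 0.07206 ∈ [0.03334, 0.07428] ↔ index [51, 100].
51 + (0.07206−0.03334)·(100−51)/(0.07428−0.03334) = 51 + 0.03872·49/0.04094 ≈ 97.34, so AQI = 97.
Sub-indices: NO₂→165, PM10→105, PM2.5→127, O₃→97. Overall AQI = max = 165; dominant pollutant is NO₂.
AQI 165: Unhealthy.

165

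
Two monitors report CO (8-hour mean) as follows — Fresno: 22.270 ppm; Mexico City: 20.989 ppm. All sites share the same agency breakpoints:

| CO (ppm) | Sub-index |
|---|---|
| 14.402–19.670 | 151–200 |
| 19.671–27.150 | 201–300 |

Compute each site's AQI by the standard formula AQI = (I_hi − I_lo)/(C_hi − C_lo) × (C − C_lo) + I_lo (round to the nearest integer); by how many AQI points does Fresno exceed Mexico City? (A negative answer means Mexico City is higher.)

17

Fresno 22.270: bracket 19.671–27.150 → index 201–300; slope 99/7.479, offset 2.599.
AQI = 201 + 99/7.479·2.599 ≈ 235.40 ⇒ 235.
Mexico City: 20.989 lies in 19.671–27.150, so I_lo=201, I_hi=300, C_lo=19.671, C_hi=27.150.
(300−201)/(27.150−19.671) × (20.989−19.671) + 201 = 99/7.479 × 1.318 + 201 ≈ 218.45 → 218.
AQIs: Fresno=235, Mexico City=218. Fresno (235) − Mexico City (218) = 17.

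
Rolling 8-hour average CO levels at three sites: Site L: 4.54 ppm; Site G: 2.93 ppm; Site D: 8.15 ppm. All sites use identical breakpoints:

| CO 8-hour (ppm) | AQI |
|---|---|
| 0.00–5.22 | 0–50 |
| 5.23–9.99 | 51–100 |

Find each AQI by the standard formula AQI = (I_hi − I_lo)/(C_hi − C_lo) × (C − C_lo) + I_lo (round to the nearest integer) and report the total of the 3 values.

152

Site L 4.54: bracket 0.00–5.22 → index 0–50; slope 50/5.22, offset 4.54.
AQI = 0 + 50/5.22·4.54 ≈ 43.49 ⇒ 43.
Site G: 2.93 lies in 0.00–5.22, so I_lo=0, I_hi=50, C_lo=0.00, C_hi=5.22.
(50−0)/(5.22−0.00) × (2.93−0.00) + 0 = 50/5.22 × 2.93 + 0 ≈ 28.07 → 28.
Site D 8.15: bracket 5.23–9.99 → index 51–100; slope 49/4.76, offset 2.92.
AQI = 51 + 49/4.76·2.92 ≈ 81.06 ⇒ 81.
AQIs: Site L=43, Site G=28, Site D=81. Sum = 43 + 28 + 81 = 152.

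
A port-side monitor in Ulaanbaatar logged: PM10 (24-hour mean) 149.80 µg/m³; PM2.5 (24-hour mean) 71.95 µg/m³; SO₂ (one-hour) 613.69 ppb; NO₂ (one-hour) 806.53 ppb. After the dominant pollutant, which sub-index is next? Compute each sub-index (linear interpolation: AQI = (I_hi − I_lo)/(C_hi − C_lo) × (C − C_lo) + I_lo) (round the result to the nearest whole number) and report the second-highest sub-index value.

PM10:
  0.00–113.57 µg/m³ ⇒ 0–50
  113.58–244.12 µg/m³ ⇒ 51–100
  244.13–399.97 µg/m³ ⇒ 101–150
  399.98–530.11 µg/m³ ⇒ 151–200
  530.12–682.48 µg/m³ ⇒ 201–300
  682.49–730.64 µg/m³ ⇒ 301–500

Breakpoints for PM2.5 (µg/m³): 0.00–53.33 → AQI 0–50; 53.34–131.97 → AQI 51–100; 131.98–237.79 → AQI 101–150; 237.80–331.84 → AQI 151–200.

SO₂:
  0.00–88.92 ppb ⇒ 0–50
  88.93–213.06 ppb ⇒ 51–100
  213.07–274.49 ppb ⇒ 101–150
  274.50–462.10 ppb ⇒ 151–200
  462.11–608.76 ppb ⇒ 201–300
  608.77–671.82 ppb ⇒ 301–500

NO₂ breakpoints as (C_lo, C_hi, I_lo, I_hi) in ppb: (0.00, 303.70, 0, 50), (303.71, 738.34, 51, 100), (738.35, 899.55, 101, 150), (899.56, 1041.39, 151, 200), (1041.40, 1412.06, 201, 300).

PM10: 149.80 lies in 113.58–244.12, so I_lo=51, I_hi=100, C_lo=113.58, C_hi=244.12.
(100−51)/(244.12−113.58) × (149.80−113.58) + 51 = 49/130.54 × 36.22 + 51 ≈ 64.60 → 65.
PM2.5: 71.95 lies in 53.34–131.97, so I_lo=51, I_hi=100, C_lo=53.34, C_hi=131.97.
(100−51)/(131.97−53.34) × (71.95−53.34) + 51 = 49/78.63 × 18.61 + 51 ≈ 62.60 → 63.
SO₂ 613.69: bracket 608.77–671.82 → index 301–500; slope 199/63.05, offset 4.92.
AQI = 301 + 199/63.05·4.92 ≈ 316.53 ⇒ 317.
NO₂ 806.53: bracket 738.35–899.55 → index 101–150; slope 49/161.20, offset 68.18.
AQI = 101 + 49/161.20·68.18 ≈ 121.72 ⇒ 122.
Sub-indices: PM10→65, PM2.5→63, SO₂→317, NO₂→122. Ranked high→low: 317, 122, 65, 63. Second-highest sub-index = 122.

122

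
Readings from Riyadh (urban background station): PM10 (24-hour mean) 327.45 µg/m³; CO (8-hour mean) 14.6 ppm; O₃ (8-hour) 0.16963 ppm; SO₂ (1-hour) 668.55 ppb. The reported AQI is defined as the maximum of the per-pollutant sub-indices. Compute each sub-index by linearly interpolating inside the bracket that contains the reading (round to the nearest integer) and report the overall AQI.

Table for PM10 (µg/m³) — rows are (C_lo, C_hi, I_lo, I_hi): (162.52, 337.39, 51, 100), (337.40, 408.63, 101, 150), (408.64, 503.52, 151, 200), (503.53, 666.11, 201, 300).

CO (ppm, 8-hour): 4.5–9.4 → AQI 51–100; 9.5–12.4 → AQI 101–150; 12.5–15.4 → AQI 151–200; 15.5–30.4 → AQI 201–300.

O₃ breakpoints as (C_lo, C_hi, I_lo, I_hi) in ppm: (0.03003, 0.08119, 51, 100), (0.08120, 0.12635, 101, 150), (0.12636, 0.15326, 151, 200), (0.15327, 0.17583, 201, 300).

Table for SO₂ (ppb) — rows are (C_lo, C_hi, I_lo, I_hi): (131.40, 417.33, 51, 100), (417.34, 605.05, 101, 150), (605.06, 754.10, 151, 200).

PM10: row 162.52–337.39 (AQI 51–100). (100−51)·(327.45−162.52)/(337.39−162.52) + 51 = 49·164.93/174.87 + 51 ≈ 97.21 → 97.
CO: 14.6 ∈ [12.5, 15.4] ↔ index [151, 200].
151 + (14.6−12.5)·(200−151)/(15.4−12.5) = 151 + 2.1·49/2.9 ≈ 186.48, so AQI = 186.
O₃: 0.16963 lies in 0.15327–0.17583, so I_lo=201, I_hi=300, C_lo=0.15327, C_hi=0.17583.
(300−201)/(0.17583−0.15327) × (0.16963−0.15327) + 201 = 99/0.02256 × 0.01636 + 201 ≈ 272.79 → 273.
SO₂ 668.55: bracket 605.06–754.10 → index 151–200; slope 49/149.04, offset 63.49.
AQI = 151 + 49/149.04·63.49 ≈ 171.87 ⇒ 172.
Sub-indices: PM10→97, CO→186, O₃→273, SO₂→172. Overall AQI = max = 273; dominant pollutant is O₃.

273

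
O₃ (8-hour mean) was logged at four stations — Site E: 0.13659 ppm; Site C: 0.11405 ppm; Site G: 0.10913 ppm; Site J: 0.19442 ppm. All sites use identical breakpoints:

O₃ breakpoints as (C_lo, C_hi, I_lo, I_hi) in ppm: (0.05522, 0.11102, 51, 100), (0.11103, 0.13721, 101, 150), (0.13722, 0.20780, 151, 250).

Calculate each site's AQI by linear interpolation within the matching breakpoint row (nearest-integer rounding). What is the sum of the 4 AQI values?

Site E: 0.13659 lies in 0.11103–0.13721, so I_lo=101, I_hi=150, C_lo=0.11103, C_hi=0.13721.
(150−101)/(0.13721−0.11103) × (0.13659−0.11103) + 101 = 49/0.02618 × 0.02556 + 101 ≈ 148.84 → 149.
Site C: row 0.11103–0.13721 (AQI 101–150). (150−101)·(0.11405−0.11103)/(0.13721−0.11103) + 101 = 49·0.00302/0.02618 + 101 ≈ 106.65 → 107.
Site G: row 0.05522–0.11102 (AQI 51–100). (100−51)·(0.10913−0.05522)/(0.11102−0.05522) + 51 = 49·0.05391/0.05580 + 51 ≈ 98.34 → 98.
Site J: 0.19442 ∈ [0.13722, 0.20780] ↔ index [151, 250].
151 + (0.19442−0.13722)·(250−151)/(0.20780−0.13722) = 151 + 0.05720·99/0.07058 ≈ 231.23, so AQI = 231.
AQIs: Site E=149, Site C=107, Site G=98, Site J=231. Sum = 149 + 107 + 98 + 231 = 585.

585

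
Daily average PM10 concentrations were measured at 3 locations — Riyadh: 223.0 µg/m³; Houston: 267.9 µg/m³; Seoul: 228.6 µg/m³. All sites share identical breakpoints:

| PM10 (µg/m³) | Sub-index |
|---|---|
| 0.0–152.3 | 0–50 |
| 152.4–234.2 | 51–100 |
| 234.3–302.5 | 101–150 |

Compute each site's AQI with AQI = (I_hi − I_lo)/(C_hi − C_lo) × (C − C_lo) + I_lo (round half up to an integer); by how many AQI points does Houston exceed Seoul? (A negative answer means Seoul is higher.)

28

Riyadh: 223.0 lies in 152.4–234.2, so I_lo=51, I_hi=100, C_lo=152.4, C_hi=234.2.
(100−51)/(234.2−152.4) × (223.0−152.4) + 51 = 49/81.8 × 70.6 + 51 ≈ 93.29 → 93.
Houston: row 234.3–302.5 (AQI 101–150). (150−101)·(267.9−234.3)/(302.5−234.3) + 101 = 49·33.6/68.2 + 101 ≈ 125.14 → 125.
Seoul: 228.6 ∈ [152.4, 234.2] ↔ index [51, 100].
51 + (228.6−152.4)·(100−51)/(234.2−152.4) = 51 + 76.2·49/81.8 ≈ 96.65, so AQI = 97.
AQIs: Riyadh=93, Houston=125, Seoul=97. Houston (125) − Seoul (97) = 28.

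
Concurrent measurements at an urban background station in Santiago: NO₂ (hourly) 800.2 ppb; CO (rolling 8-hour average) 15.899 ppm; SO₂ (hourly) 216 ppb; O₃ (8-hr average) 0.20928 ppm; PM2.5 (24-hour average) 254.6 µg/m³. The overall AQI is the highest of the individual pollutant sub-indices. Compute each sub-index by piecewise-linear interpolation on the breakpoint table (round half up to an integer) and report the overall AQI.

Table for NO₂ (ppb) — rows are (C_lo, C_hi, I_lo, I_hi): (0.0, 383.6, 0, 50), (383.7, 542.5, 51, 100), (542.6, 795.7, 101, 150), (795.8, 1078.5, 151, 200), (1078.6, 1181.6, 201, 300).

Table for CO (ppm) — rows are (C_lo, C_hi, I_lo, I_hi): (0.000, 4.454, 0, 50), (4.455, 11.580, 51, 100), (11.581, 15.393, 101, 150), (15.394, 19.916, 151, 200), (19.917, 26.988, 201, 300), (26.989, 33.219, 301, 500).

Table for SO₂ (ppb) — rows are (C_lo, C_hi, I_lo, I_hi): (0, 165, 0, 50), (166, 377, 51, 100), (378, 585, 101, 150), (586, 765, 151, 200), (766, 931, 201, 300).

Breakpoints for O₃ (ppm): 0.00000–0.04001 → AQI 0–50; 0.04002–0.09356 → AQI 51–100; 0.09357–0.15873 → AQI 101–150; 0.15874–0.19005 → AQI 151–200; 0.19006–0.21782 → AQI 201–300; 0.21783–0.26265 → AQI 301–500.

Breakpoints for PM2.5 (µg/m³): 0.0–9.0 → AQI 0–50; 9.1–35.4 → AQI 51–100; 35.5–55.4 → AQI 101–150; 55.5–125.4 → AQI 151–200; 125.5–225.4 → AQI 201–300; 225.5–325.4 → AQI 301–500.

359

NO₂: 800.2 ∈ [795.8, 1078.5] ↔ index [151, 200].
151 + (800.2−795.8)·(200−151)/(1078.5−795.8) = 151 + 4.4·49/282.7 ≈ 151.76, so AQI = 152.
CO 15.899: bracket 15.394–19.916 → index 151–200; slope 49/4.522, offset 0.505.
AQI = 151 + 49/4.522·0.505 ≈ 156.47 ⇒ 156.
SO₂: 216 ∈ [166, 377] ↔ index [51, 100].
51 + (216−166)·(100−51)/(377−166) = 51 + 50·49/211 ≈ 62.61, so AQI = 63.
O₃: 0.20928 ∈ [0.19006, 0.21782] ↔ index [201, 300].
201 + (0.20928−0.19006)·(300−201)/(0.21782−0.19006) = 201 + 0.01922·99/0.02776 ≈ 269.54, so AQI = 270.
PM2.5: 254.6 lies in 225.5–325.4, so I_lo=301, I_hi=500, C_lo=225.5, C_hi=325.4.
(500−301)/(325.4−225.5) × (254.6−225.5) + 301 = 199/99.9 × 29.1 + 301 ≈ 358.97 → 359.
Sub-indices: NO₂→152, CO→156, SO₂→63, O₃→270, PM2.5→359. Overall AQI = max = 359; dominant pollutant is PM2.5.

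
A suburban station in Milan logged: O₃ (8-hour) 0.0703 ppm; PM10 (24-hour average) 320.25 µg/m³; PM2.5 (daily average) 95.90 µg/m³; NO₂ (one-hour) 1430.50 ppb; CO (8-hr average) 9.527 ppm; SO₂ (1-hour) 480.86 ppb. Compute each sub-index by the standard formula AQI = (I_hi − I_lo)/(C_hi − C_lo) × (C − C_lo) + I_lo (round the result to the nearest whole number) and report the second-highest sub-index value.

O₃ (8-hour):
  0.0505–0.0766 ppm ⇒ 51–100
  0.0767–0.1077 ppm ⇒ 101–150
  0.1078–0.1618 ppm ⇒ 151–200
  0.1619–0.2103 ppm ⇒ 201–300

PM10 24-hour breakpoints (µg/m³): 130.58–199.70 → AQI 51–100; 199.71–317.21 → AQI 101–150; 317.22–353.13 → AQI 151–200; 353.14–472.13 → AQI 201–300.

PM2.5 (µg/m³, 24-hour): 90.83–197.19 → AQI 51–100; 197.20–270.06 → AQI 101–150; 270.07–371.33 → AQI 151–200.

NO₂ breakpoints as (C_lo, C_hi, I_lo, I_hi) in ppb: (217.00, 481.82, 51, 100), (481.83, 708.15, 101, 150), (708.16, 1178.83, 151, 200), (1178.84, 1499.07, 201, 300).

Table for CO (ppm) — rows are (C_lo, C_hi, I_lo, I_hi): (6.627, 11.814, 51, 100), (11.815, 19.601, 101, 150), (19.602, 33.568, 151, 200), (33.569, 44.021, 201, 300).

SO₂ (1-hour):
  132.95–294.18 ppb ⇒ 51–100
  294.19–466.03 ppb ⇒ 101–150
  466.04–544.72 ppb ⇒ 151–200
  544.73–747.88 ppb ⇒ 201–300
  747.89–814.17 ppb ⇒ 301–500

160

O₃: 0.0703 ∈ [0.0505, 0.0766] ↔ index [51, 100].
51 + (0.0703−0.0505)·(100−51)/(0.0766−0.0505) = 51 + 0.0198·49/0.0261 ≈ 88.17, so AQI = 88.
PM10: 320.25 lies in 317.22–353.13, so I_lo=151, I_hi=200, C_lo=317.22, C_hi=353.13.
(200−151)/(353.13−317.22) × (320.25−317.22) + 151 = 49/35.91 × 3.03 + 151 ≈ 155.13 → 155.
PM2.5: row 90.83–197.19 (AQI 51–100). (100−51)·(95.90−90.83)/(197.19−90.83) + 51 = 49·5.07/106.36 + 51 ≈ 53.34 → 53.
NO₂: 1430.50 lies in 1178.84–1499.07, so I_lo=201, I_hi=300, C_lo=1178.84, C_hi=1499.07.
(300−201)/(1499.07−1178.84) × (1430.50−1178.84) + 201 = 99/320.23 × 251.66 + 201 ≈ 278.80 → 279.
CO: row 6.627–11.814 (AQI 51–100). (100−51)·(9.527−6.627)/(11.814−6.627) + 51 = 49·2.900/5.187 + 51 ≈ 78.40 → 78.
SO₂: 480.86 lies in 466.04–544.72, so I_lo=151, I_hi=200, C_lo=466.04, C_hi=544.72.
(200−151)/(544.72−466.04) × (480.86−466.04) + 151 = 49/78.68 × 14.82 + 151 ≈ 160.23 → 160.
Sub-indices: O₃→88, PM10→155, PM2.5→53, NO₂→279, CO→78, SO₂→160. Ranked high→low: 279, 160, 155, 88, 78, 53. Second-highest sub-index = 160.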